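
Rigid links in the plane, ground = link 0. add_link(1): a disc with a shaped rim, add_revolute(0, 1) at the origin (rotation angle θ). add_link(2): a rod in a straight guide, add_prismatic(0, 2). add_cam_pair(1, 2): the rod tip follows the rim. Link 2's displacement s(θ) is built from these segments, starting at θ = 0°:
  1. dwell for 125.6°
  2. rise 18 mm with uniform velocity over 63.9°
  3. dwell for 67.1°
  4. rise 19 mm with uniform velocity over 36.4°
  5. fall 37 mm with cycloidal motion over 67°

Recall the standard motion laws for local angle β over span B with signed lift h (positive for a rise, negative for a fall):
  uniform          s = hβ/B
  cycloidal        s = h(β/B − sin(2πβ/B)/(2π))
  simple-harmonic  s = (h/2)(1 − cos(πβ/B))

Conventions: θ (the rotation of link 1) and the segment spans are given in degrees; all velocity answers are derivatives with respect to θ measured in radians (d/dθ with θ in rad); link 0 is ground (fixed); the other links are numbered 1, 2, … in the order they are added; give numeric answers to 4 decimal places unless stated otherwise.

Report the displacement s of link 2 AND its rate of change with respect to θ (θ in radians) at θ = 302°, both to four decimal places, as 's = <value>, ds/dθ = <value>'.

segment 1 (0° to 125.6°, dwell): s unchanged at 0.0000
segment 2 (125.6° to 189.5°, uniform, h = 18) is passed completely: s = 0.0000 + (18) = 18.0000
segment 3 (189.5° to 256.6°, dwell): s unchanged at 18.0000
segment 4 (256.6° to 293°, uniform, h = 19) is passed completely: s = 18.0000 + (19) = 37.0000
θ = 302° falls in segment 5 (293° to 360°, cycloidal, h = -37): β = 302 − 293 = 9°, B = 67°; Δs = -37·(0.1343 − sin(2π·0.1343)/(2π)) = -0.5694; s = 37.0000 − 0.5694 = 36.4306
velocity in seg [293°–360°] (cycloidal), θ in radians: β = 9° = 0.1571 rad, B = 67° = 1.1694 rad; ds/dθ = (h/B)(1 − cos(2πβ/B)) = ((-37)/1.1694)(1 − cos(2π·0.1343)) = -10.616442 mm/rad

s = 36.4306, ds/dθ = -10.6164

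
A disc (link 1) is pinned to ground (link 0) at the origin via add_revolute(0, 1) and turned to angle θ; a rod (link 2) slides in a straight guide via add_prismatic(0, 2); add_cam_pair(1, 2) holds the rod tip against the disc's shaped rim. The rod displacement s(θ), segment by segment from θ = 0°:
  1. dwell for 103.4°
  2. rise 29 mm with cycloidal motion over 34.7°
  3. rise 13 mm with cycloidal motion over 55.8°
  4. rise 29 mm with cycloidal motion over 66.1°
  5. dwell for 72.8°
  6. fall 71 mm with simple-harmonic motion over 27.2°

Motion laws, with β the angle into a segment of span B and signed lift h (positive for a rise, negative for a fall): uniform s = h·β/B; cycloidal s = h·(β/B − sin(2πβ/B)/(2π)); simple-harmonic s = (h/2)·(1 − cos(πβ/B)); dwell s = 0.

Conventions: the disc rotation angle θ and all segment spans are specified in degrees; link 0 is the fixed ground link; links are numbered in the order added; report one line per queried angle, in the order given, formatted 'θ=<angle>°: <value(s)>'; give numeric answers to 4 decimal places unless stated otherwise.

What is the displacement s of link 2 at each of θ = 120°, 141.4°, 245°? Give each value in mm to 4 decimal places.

segment 1 (0° to 103.4°, dwell): s unchanged at 0.0000
θ = 120° falls in segment 2 (103.4° to 138.1°, cycloidal, h = 29): β = 120 − 103.4 = 16.6°, B = 34.7°; Δs = 29·(0.4784 − sin(2π·0.4784)/(2π)) = 13.2483; s = 0.0000 + 13.2483 = 13.2483
segment 2 (103.4° to 138.1°, cycloidal, h = 29) is passed completely: s = 0.0000 + (29) = 29.0000
θ = 141.4° falls in segment 3 (138.1° to 193.9°, cycloidal, h = 13): β = 141.4 − 138.1 = 3.3°, B = 55.8°; Δs = 13·(0.0591 − sin(2π·0.0591)/(2π)) = 0.0176; s = 29.0000 + 0.0176 = 29.0176
segment 3 (138.1° to 193.9°, cycloidal, h = 13) is passed completely: s = 29.0000 + (13) = 42.0000
θ = 245° falls in segment 4 (193.9° to 260°, cycloidal, h = 29): β = 245 − 193.9 = 51.1°, B = 66.1°; Δs = 29·(0.7731 − sin(2π·0.7731)/(2π)) = 26.9861; s = 42.0000 + 26.9861 = 68.9861

θ=120°: 13.2483
θ=141.4°: 29.0176
θ=245°: 68.9861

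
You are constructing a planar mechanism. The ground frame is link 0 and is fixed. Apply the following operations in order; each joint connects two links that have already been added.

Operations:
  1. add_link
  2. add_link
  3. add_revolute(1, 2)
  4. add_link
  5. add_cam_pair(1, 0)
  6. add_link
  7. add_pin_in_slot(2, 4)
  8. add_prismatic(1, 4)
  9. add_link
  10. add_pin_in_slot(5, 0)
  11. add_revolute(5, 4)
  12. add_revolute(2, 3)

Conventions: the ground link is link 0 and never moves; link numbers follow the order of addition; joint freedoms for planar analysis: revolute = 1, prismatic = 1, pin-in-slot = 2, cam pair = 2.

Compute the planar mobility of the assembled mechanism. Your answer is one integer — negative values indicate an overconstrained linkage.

L=1 J1=0 J2=0
add link → L=2 J1=0 J2=0
add link → L=3 J1=0 J2=0
R@1,2 dof=1 J1 → L=3 J1=1 J2=0
add link → L=4 J1=1 J2=0
C@1,0 dof=2 J2 → L=4 J1=1 J2=1
add link → L=5 J1=1 J2=1
PS@2,4 dof=2 J2 → L=5 J1=1 J2=2
P@1,4 dof=1 J1 → L=5 J1=2 J2=2
add link → L=6 J1=2 J2=2
PS@5,0 dof=2 J2 → L=6 J1=2 J2=3
R@5,4 dof=1 J1 → L=6 J1=3 J2=3
R@2,3 dof=1 J1 → L=6 J1=4 J2=3
M=3(L−1)−2J1−J2=3·5−2·4−3=4

M = 4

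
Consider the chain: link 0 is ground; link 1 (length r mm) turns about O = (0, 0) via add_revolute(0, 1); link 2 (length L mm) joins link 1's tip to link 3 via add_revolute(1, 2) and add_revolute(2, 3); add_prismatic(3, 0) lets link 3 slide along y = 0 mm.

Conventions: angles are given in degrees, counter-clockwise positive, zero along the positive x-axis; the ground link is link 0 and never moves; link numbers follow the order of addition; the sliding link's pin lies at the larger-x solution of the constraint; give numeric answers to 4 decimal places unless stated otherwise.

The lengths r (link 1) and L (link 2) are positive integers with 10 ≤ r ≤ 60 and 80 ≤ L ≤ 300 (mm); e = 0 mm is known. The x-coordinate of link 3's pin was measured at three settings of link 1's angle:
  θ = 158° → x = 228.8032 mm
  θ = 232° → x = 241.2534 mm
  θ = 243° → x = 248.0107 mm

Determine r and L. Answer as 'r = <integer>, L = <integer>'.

constraint per measurement: (x − r cos θ)² + (r sin θ − e)² = L²
subtracting the θ₁ and θ₂ equations cancels the r² and L² terms:
r = (x₁² − x₂²) / (2[(x₁cos θ₁ + e sin θ₁) − (x₂cos θ₂ + e sin θ₂)]) = 45.9998 → r = 46
L² = (x₁ − r cos θ₁)² + (r sin θ₁ − e)² = 73984.0266 → L = 272.0000 → L = 272
check at θ₃=243°: x = 248.0107 (printed 248.0107) ✓

r = 46, L = 272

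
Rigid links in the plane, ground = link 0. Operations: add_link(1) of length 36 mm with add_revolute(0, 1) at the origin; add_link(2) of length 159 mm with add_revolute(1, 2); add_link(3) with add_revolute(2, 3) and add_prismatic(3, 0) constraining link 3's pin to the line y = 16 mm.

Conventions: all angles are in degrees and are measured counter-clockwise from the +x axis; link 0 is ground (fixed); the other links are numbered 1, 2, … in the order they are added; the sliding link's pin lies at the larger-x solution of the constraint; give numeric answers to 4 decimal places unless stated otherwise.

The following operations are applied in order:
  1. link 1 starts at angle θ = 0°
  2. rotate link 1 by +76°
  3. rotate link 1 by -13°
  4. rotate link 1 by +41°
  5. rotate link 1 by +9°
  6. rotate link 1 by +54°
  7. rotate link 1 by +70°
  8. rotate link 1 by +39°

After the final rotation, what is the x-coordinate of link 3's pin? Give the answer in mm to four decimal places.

geometry: r = 36 mm, L = 159 mm, e = 16 mm; θ starts at 0°
rotate link 1 by +76°: θ ← 0° +76° = 76°
rotate link 1 by -13°: θ ← 76° -13° = 63°
rotate link 1 by +41°: θ ← 63° +41° = 104°
rotate link 1 by +9°: θ ← 104° +9° = 113°
rotate link 1 by +54°: θ ← 113° +54° = 167°
rotate link 1 by +70°: θ ← 167° +70° = 237°
rotate link 1 by +39°: θ ← 237° +39° = 276°
crank pin P = (r cos θ, r sin θ) = (3.763025, -35.802788)
h = r sin θ − e = -35.802788 − 16 = -51.802788
x = r cos θ + √(L² − h²) = 3.763025 + 150.324553 = 154.087577

154.0876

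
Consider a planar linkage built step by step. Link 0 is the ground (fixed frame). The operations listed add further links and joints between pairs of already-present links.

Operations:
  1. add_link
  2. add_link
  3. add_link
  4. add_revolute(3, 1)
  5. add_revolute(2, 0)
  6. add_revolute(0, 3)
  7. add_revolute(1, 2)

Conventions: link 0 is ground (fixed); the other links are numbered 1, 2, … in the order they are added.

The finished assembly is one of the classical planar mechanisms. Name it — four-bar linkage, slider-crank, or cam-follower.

links: 4 (incl. ground); joints: 4 revolute, 0 prismatic, 0 higher (cam) pair, forming one closed loop
4 links in a single 4R loop → four-bar linkage

four-bar linkage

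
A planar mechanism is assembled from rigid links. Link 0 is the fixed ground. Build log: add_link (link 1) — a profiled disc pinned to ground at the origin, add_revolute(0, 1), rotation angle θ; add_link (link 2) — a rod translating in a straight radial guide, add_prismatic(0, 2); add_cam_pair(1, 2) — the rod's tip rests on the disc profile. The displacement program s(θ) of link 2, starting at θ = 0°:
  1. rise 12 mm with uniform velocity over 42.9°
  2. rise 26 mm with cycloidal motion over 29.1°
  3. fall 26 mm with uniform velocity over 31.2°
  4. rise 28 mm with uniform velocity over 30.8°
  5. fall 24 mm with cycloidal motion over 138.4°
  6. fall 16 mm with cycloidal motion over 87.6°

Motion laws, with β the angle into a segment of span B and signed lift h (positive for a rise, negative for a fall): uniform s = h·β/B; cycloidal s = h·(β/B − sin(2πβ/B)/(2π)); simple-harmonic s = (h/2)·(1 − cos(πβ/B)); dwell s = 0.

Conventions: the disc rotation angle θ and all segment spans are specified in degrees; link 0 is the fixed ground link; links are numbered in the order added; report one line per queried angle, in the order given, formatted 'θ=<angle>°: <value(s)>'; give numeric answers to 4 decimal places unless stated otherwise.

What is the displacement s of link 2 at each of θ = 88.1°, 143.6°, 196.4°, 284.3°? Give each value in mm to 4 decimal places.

seg 1 [0°–42.9°] uniform, h=12: full span → s += 12 → s = 12.0000
seg 2 [42.9°–72°] cycloidal, h=26: full span → s += 26 → s = 38.0000
seg 3 [72°–103.2°] uniform, h=-26: θ=88.1° here. β=16.1, B=31.2. -26·16.1/31.2 = -13.4167 → s = 24.5833
seg 3 [72°–103.2°] uniform, h=-26: full span → s += -26 → s = 12.0000
seg 4 [103.2°–134°] uniform, h=28: full span → s += 28 → s = 40.0000
seg 5 [134°–272.4°] cycloidal, h=-24: θ=143.6° here. β=9.6, B=138.4. -24·(0.0694 − sin(2π·0.0694)/(2π)) = -0.0522 → s = 39.9478
seg 5 [134°–272.4°] cycloidal, h=-24: θ=196.4° here. β=62.4, B=138.4. -24·(0.4509 − sin(2π·0.4509)/(2π)) = -9.6603 → s = 30.3397
seg 5 [134°–272.4°] cycloidal, h=-24: full span → s += -24 → s = 16.0000
seg 6 [272.4°–360°] cycloidal, h=-16: θ=284.3° here. β=11.9, B=87.6. -16·(0.1358 − sin(2π·0.1358)/(2π)) = -0.2545 → s = 15.7455

θ=88.1°: 24.5833
θ=143.6°: 39.9478
θ=196.4°: 30.3397
θ=284.3°: 15.7455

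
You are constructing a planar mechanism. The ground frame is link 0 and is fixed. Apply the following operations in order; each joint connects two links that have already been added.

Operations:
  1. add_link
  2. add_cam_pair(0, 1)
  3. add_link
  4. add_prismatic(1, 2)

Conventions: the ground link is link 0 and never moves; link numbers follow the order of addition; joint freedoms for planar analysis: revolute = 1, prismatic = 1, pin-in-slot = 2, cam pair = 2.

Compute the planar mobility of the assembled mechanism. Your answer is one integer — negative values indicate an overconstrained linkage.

(L,J1,J2)=(1,0,0); link0 fixed
link1: (2,0,0)
C 0-1 [J2]: (2,0,1)
link2: (3,0,1)
P 1-2 [J1]: (3,1,1)
Grübler: 3·2 − 2·1 − 1 = 3

M = 3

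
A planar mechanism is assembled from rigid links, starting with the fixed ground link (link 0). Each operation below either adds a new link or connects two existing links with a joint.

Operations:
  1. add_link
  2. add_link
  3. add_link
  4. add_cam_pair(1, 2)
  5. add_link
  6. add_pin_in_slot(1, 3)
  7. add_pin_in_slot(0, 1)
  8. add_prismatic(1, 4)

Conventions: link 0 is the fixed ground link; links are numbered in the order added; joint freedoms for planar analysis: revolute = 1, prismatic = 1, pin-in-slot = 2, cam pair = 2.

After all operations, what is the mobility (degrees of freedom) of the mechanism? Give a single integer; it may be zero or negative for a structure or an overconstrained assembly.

(L,J1,J2)=(1,0,0); link0 fixed
link1: (2,0,0)
link2: (3,0,0)
link3: (4,0,0)
C 1-2 [J2]: (4,0,1)
link4: (5,0,1)
PS 1-3 [J2]: (5,0,2)
PS 0-1 [J2]: (5,0,3)
P 1-4 [J1]: (5,1,3)
Grübler: 3·4 − 2·1 − 3 = 7

M = 7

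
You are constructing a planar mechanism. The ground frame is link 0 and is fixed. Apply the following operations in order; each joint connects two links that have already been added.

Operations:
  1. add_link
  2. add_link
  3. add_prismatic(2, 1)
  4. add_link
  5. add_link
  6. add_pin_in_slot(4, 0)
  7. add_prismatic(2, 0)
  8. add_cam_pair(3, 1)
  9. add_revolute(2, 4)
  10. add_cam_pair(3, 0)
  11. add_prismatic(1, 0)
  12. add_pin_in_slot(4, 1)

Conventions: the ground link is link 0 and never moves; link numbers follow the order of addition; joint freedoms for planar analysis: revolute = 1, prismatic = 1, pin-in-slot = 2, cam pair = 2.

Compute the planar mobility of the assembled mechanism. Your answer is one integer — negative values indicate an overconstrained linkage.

link 0 = ground. State L|J1|J2 = 1|0|0
+link1  2|0|0
+link2  3|0|0
P(2,1) f=1→J1  3|1|0
+link3  4|1|0
+link4  5|1|0
PS(4,0) f=2→J2  5|1|1
P(2,0) f=1→J1  5|2|1
C(3,1) f=2→J2  5|2|2
R(2,4) f=1→J1  5|3|2
C(3,0) f=2→J2  5|3|3
P(1,0) f=1→J1  5|4|3
PS(4,1) f=2→J2  5|4|4
M = 3(5−1)−2·4−4 = 12−8−4 = 0

M = 0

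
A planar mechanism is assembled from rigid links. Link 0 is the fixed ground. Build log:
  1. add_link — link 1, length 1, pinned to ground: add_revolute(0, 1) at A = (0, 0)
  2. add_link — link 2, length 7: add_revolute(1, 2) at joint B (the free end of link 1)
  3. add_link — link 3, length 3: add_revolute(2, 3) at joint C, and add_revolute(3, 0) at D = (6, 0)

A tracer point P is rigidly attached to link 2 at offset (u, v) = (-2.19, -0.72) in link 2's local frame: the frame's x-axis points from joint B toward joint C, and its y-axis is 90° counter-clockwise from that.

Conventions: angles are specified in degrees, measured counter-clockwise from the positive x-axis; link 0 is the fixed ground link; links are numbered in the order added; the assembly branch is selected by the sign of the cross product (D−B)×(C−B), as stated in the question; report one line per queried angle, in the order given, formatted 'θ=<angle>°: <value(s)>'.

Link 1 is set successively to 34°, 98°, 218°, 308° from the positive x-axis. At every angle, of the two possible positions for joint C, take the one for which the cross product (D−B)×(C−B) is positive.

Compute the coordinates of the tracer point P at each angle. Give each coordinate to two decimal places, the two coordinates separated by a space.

A=(0,0), D=(6.00,0)
θ=34°: B = A + 1.00·(cos34°, sin34°) = (0.8290, 0.5592)
θ=34°: |BD| = 5.2011
θ=34°: circle(B,7.00) ∩ circle(D,3.00): a=6.4459, h=2.7296
θ=34°:   candidates: C₊=(7.5310,2.5799) cross=14.197; C₋=(6.9441,-2.8476) cross=-14.197
θ=34°:   branch + wants cross > 0 → take C=(7.5310,2.5799) (cross=14.197)
θ=34°: ex = (C−B)/|BC| = (0.9574,0.2887); ey = (-0.2887,0.9574)
θ=34°: P = B + -2.19·ex + -0.72·ey = (-1.0599,-0.7624)
θ=98°: B = A + 1.00·(cos98°, sin98°) = (-0.1392, 0.9903)
θ=98°: |BD| = 6.2185
θ=98°: circle(B,7.00) ∩ circle(D,3.00): a=6.3255, h=2.9981
θ=98°:   candidates: C₊=(6.5830,2.9428) cross=18.644; C₋=(5.6281,-2.9769) cross=-18.644
θ=98°:   branch + wants cross > 0 → take C=(6.5830,2.9428) (cross=18.644)
θ=98°: ex = (C−B)/|BC| = (0.9603,0.2789); ey = (-0.2789,0.9603)
θ=98°: P = B + -2.19·ex + -0.72·ey = (-2.0414,-0.3120)
θ=218°: B = A + 1.00·(cos218°, sin218°) = (-0.7880, -0.6157)
θ=218°: |BD| = 6.8159
θ=218°: circle(B,7.00) ∩ circle(D,3.00): a=6.3423, h=2.9624
θ=218°:   candidates: C₊=(5.2607,2.9075) cross=20.191; C₋=(5.7959,-2.9930) cross=-20.191
θ=218°:   branch + wants cross > 0 → take C=(5.2607,2.9075) (cross=20.191)
θ=218°: ex = (C−B)/|BC| = (0.8641,0.5033); ey = (-0.5033,0.8641)
θ=218°: P = B + -2.19·ex + -0.72·ey = (-2.3180,-2.3401)
θ=308°: B = A + 1.00·(cos308°, sin308°) = (0.6157, -0.7880)
θ=308°: |BD| = 5.4417
θ=308°: circle(B,7.00) ∩ circle(D,3.00): a=6.3962, h=2.8441
θ=308°:   candidates: C₊=(6.5326,2.9524) cross=15.477; C₋=(7.3563,-2.6759) cross=-15.477
θ=308°:   branch + wants cross > 0 → take C=(6.5326,2.9524) (cross=15.477)
θ=308°: ex = (C−B)/|BC| = (0.8453,0.5343); ey = (-0.5343,0.8453)
θ=308°: P = B + -2.19·ex + -0.72·ey = (-0.8508,-2.5668)

θ=34°: -1.06 -0.76
θ=98°: -2.04 -0.31
θ=218°: -2.32 -2.34
θ=308°: -0.85 -2.57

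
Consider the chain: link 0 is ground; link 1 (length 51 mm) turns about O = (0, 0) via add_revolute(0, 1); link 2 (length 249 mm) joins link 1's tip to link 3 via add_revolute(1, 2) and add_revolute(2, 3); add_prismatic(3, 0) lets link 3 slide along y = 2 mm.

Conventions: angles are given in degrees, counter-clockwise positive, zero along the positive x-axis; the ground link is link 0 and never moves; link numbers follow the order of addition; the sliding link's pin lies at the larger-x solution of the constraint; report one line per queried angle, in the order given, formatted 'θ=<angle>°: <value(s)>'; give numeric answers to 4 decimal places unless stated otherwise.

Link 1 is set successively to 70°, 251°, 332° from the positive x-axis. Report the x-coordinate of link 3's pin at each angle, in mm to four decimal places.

geometry: r = 51 mm, L = 249 mm, e = 2 mm
θ=70°: crank pin P = (r cos θ, r sin θ) = (17.443027, 47.924324)
θ=70°: h = r sin θ − e = 47.924324 − 2 = 45.924324
θ=70°: x = r cos θ + √(L² − h²) = 17.443027 + 244.728332 = 262.171359
θ=251°: crank pin P = (r cos θ, r sin θ) = (-16.603976, -48.221447)
θ=251°: h = r sin θ − e = -48.221447 − 2 = -50.221447
θ=251°: x = r cos θ + √(L² − h²) = -16.603976 + 243.882771 = 227.278796
θ=332°: crank pin P = (r cos θ, r sin θ) = (45.030327, -23.943050)
θ=332°: h = r sin θ − e = -23.943050 − 2 = -25.943050
θ=332°: x = r cos θ + √(L² − h²) = 45.030327 + 247.644823 = 292.675150

θ=70°: 262.1714
θ=251°: 227.2788
θ=332°: 292.6751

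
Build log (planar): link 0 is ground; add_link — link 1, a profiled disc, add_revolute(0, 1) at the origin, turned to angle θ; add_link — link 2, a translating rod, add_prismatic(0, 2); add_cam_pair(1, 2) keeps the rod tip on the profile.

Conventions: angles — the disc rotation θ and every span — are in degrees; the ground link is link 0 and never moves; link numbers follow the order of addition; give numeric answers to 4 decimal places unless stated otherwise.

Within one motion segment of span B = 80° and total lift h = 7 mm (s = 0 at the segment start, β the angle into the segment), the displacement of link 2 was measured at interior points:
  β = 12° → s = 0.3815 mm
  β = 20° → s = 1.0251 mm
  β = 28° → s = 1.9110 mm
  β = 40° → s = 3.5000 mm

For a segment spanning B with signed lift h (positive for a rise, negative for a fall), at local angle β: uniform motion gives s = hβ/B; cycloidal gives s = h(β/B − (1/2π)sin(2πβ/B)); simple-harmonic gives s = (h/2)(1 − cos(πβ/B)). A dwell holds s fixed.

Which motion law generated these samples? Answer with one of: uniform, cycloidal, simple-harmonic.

candidates at β/B = r: uniform s = h·r (linear in β); cycloidal s = h·(r − sin(2πr)/(2π)); simple-harmonic s = (h/2)(1 − cos(πr))
β=12°: printed 0.3815 | uniform 1.0500, cycloidal 0.1487, simple-harmonic 0.3815
β=20°: printed 1.0251 | uniform 1.7500, cycloidal 0.6359, simple-harmonic 1.0251
β=28°: printed 1.9110 | uniform 2.4500, cycloidal 1.5487, simple-harmonic 1.9110
β=40°: printed 3.5000 | uniform 3.5000, cycloidal 3.5000, simple-harmonic 3.5000
only one law matches every sample → simple-harmonic

simple-harmonic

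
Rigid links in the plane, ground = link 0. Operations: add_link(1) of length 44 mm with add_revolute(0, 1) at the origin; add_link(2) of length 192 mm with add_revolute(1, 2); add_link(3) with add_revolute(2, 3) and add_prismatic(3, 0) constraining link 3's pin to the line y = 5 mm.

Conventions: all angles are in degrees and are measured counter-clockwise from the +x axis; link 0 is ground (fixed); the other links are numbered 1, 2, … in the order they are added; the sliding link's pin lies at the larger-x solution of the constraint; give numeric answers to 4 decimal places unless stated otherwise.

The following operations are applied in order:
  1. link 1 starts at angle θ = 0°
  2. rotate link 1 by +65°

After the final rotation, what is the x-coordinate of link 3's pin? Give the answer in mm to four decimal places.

geometry: r = 44 mm, L = 192 mm, e = 5 mm; θ starts at 0°
rotate link 1 by +65°: θ ← 0° +65° = 65°
crank pin P = (r cos θ, r sin θ) = (18.595204, 39.877543)
h = r sin θ − e = 39.877543 − 5 = 34.877543
x = r cos θ + √(L² − h²) = 18.595204 + 188.805606 = 207.400810

207.4008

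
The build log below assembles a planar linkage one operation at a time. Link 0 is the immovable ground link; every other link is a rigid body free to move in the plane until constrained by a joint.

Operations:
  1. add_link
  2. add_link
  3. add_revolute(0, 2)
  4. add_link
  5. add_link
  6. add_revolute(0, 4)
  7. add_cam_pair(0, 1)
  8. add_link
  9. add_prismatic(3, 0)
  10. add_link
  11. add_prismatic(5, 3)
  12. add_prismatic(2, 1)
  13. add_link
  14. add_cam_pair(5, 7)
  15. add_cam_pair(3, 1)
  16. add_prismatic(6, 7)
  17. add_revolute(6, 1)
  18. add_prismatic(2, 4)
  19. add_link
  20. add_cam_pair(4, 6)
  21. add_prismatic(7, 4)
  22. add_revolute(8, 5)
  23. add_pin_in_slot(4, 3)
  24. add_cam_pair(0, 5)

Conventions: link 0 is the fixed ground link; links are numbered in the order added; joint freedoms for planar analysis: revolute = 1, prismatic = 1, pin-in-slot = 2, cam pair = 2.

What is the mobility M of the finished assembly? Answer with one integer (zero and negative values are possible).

(L,J1,J2)=(1,0,0); link0 fixed
link1: (2,0,0)
link2: (3,0,0)
R 0-2 [J1]: (3,1,0)
link3: (4,1,0)
link4: (5,1,0)
R 0-4 [J1]: (5,2,0)
C 0-1 [J2]: (5,2,1)
link5: (6,2,1)
P 3-0 [J1]: (6,3,1)
link6: (7,3,1)
P 5-3 [J1]: (7,4,1)
P 2-1 [J1]: (7,5,1)
link7: (8,5,1)
C 5-7 [J2]: (8,5,2)
C 3-1 [J2]: (8,5,3)
P 6-7 [J1]: (8,6,3)
R 6-1 [J1]: (8,7,3)
P 2-4 [J1]: (8,8,3)
link8: (9,8,3)
C 4-6 [J2]: (9,8,4)
P 7-4 [J1]: (9,9,4)
R 8-5 [J1]: (9,10,4)
PS 4-3 [J2]: (9,10,5)
C 0-5 [J2]: (9,10,6)
Grübler: 3·8 − 2·10 − 6 = -2

M = -2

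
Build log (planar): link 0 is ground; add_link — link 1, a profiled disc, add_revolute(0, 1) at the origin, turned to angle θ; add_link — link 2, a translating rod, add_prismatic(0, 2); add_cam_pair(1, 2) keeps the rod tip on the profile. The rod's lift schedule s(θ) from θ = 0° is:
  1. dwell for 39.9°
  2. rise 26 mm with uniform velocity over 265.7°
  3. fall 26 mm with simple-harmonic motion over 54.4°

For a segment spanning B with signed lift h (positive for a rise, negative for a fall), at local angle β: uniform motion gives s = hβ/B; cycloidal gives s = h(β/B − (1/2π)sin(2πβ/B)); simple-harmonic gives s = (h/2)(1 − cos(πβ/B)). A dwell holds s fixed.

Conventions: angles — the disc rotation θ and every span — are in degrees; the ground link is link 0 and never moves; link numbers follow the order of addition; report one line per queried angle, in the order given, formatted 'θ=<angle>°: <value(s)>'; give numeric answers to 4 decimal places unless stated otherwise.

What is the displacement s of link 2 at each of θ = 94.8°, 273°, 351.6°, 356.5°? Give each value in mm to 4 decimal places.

seg 1 [0°–39.9°] dwell: s stays 0.0000
seg 2 [39.9°–305.6°] uniform, h=26: θ=94.8° here. β=54.9, B=265.7. 26·54.9/265.7 = 5.3722 → s = 5.3722
seg 2 [39.9°–305.6°] uniform, h=26: θ=273° here. β=233.1, B=265.7. 26·233.1/265.7 = 22.8099 → s = 22.8099
seg 2 [39.9°–305.6°] uniform, h=26: full span → s += 26 → s = 26.0000
seg 3 [305.6°–360°] simple-harmonic, h=-26: θ=351.6° here. β=46, B=54.4. -26/2·(1 − cos(π·0.8456)) = -24.5002 → s = 1.4998
seg 3 [305.6°–360°] simple-harmonic, h=-26: θ=356.5° here. β=50.9, B=54.4. -26/2·(1 − cos(π·0.9357)) = -25.7353 → s = 0.2647

θ=94.8°: 5.3722
θ=273°: 22.8099
θ=351.6°: 1.4998
θ=356.5°: 0.2647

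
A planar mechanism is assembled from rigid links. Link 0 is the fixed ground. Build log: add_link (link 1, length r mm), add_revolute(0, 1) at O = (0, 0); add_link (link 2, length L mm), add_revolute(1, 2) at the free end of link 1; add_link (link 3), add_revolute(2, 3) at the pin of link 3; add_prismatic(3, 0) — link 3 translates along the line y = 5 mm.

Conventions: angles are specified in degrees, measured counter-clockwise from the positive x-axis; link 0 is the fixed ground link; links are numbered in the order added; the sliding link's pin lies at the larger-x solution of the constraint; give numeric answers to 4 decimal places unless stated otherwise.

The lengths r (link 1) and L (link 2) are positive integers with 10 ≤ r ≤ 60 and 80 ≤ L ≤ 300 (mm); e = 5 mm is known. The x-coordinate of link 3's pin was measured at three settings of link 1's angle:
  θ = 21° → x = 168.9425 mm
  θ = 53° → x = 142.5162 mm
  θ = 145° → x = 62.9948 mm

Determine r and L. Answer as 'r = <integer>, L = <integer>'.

constraint per measurement: (x − r cos θ)² + (r sin θ − e)² = L²
subtracting the θ₁ and θ₂ equations cancels the r² and L² terms:
r = (x₁² − x₂²) / (2[(x₁cos θ₁ + e sin θ₁) − (x₂cos θ₂ + e sin θ₂)]) = 59.0000 → r = 59
L² = (x₁ − r cos θ₁)² + (r sin θ₁ − e)² = 13225.0047 → L = 115.0000 → L = 115
check at θ₃=145°: x = 62.9948 (printed 62.9948) ✓

r = 59, L = 115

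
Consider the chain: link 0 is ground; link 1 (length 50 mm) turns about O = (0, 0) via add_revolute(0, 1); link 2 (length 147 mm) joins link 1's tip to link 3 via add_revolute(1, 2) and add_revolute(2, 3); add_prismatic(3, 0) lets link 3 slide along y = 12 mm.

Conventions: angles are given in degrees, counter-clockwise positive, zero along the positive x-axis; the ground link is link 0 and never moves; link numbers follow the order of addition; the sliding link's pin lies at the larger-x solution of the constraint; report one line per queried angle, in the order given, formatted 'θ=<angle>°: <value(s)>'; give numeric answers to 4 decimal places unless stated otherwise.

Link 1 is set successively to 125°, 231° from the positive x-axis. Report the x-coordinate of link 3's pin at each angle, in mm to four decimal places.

geometry: r = 50 mm, L = 147 mm, e = 12 mm
θ=125°: crank pin P = (r cos θ, r sin θ) = (-28.678822, 40.957602)
θ=125°: h = r sin θ − e = 40.957602 − 12 = 28.957602
θ=125°: x = r cos θ + √(L² − h²) = -28.678822 + 144.119594 = 115.440772
θ=231°: crank pin P = (r cos θ, r sin θ) = (-31.466020, -38.857298)
θ=231°: h = r sin θ − e = -38.857298 − 12 = -50.857298
θ=231°: x = r cos θ + √(L² − h²) = -31.466020 + 137.922207 = 106.456188

θ=125°: 115.4408
θ=231°: 106.4562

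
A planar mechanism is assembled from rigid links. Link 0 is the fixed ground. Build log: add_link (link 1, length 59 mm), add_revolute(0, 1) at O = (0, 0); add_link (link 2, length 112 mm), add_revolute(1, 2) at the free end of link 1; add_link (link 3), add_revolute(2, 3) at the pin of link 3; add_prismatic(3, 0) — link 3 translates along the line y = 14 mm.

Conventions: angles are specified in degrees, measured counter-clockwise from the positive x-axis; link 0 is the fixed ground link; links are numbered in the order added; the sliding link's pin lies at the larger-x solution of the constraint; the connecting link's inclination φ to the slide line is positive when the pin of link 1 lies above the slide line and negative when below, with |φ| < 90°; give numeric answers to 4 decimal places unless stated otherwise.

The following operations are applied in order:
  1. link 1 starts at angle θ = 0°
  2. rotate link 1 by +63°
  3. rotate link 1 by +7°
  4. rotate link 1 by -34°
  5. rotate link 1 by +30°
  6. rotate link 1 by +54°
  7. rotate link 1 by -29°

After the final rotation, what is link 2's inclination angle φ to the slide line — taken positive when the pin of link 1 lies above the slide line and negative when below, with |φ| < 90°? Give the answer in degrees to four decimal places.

geometry: r = 59 mm, L = 112 mm, e = 14 mm; θ starts at 0°
rotate link 1 by +63°: θ ← 0° +63° = 63°
rotate link 1 by +7°: θ ← 63° +7° = 70°
rotate link 1 by -34°: θ ← 70° -34° = 36°
rotate link 1 by +30°: θ ← 36° +30° = 66°
rotate link 1 by +54°: θ ← 66° +54° = 120°
rotate link 1 by -29°: θ ← 120° -29° = 91°
h = r sin θ − e = 58.991014 − 14 = 44.991014
sin φ = h / L = 44.991014 / 112 = 0.40170548
φ = arcsin(0.40170548) = 23.684840°

23.6848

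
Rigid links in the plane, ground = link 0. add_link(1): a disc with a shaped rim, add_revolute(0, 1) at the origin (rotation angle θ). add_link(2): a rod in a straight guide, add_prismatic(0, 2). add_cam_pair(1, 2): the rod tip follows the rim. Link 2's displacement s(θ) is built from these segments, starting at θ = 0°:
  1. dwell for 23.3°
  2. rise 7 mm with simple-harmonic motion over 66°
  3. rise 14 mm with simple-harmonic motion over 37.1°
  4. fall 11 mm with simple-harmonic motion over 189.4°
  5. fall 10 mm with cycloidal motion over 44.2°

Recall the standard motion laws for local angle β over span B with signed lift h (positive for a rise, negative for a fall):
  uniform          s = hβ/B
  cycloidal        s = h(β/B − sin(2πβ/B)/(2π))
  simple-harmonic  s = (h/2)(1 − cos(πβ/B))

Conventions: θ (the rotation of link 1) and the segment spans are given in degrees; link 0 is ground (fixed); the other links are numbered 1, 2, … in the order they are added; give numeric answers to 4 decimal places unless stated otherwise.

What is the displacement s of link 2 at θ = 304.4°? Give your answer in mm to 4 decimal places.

segment 1 (0° to 23.3°, dwell): s unchanged at 0.0000
segment 2 (23.3° to 89.3°, simple-harmonic, h = 7) is passed completely: s = 0.0000 + (7) = 7.0000
segment 3 (89.3° to 126.4°, simple-harmonic, h = 14) is passed completely: s = 7.0000 + (14) = 21.0000
θ = 304.4° falls in segment 4 (126.4° to 315.8°, simple-harmonic, h = -11): β = 304.4 − 126.4 = 178°, B = 189.4°; Δs = -11/2·(1 − cos(π·0.9398)) = -10.9020; s = 21.0000 − 10.9020 = 10.0980

10.0980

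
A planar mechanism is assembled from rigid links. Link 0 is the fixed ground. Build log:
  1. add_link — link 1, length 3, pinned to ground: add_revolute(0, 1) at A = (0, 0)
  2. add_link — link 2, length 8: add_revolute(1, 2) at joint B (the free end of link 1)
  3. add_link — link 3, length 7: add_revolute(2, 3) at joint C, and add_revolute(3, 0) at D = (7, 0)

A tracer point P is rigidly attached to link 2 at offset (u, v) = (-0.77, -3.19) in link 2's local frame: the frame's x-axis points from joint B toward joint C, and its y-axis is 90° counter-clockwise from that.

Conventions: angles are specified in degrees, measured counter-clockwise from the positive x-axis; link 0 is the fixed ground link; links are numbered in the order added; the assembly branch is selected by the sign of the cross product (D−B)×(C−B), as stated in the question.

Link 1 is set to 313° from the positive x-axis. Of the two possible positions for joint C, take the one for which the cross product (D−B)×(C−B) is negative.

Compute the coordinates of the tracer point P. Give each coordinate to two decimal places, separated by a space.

A=(0,0), D=(7.00,0)
B = A + 3.00·(cos313°, sin313°) = (2.0460, -2.1941)
|BD| = 5.4181
circle(B,8.00) ∩ circle(D,7.00): a=4.0933, h=6.8735
  candidates: C₊=(3.0053,5.7482) cross=37.241; C₋=(8.5721,-6.8212) cross=-37.241
  branch - wants cross < 0 → take C=(8.5721,-6.8212) (cross=-37.241)
ex = (C−B)/|BC| = (0.8158,-0.5784); ey = (0.5784,0.8158)
P = B + -0.77·ex + -3.19·ey = (-0.4272,-4.3510)

-0.43 -4.35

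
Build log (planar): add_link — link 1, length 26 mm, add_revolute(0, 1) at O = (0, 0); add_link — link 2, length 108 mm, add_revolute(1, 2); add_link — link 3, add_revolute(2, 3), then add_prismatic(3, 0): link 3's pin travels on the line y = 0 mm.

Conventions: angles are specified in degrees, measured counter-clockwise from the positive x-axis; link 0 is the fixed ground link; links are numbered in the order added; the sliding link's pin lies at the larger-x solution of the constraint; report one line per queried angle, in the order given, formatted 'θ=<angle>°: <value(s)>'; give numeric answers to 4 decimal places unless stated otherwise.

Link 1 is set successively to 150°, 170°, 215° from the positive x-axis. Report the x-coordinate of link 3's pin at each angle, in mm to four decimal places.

geometry: r = 26 mm, L = 108 mm, e = 0 mm
θ=150°: crank pin P = (r cos θ, r sin θ) = (-22.516660, 13.000000)
θ=150°: h = r sin θ − e = 13.000000 − 0 = 13.000000
θ=150°: x = r cos θ + √(L² − h²) = -22.516660 + 107.214738 = 84.698077
θ=170°: crank pin P = (r cos θ, r sin θ) = (-25.605002, 4.514853)
θ=170°: h = r sin θ − e = 4.514853 − 0 = 4.514853
θ=170°: x = r cos θ + √(L² − h²) = -25.605002 + 107.905589 = 82.300587
θ=215°: crank pin P = (r cos θ, r sin θ) = (-21.297953, -14.912987)
θ=215°: h = r sin θ − e = -14.912987 − 0 = -14.912987
θ=215°: x = r cos θ + √(L² − h²) = -21.297953 + 106.965428 = 85.667475

θ=150°: 84.6981
θ=170°: 82.3006
θ=215°: 85.6675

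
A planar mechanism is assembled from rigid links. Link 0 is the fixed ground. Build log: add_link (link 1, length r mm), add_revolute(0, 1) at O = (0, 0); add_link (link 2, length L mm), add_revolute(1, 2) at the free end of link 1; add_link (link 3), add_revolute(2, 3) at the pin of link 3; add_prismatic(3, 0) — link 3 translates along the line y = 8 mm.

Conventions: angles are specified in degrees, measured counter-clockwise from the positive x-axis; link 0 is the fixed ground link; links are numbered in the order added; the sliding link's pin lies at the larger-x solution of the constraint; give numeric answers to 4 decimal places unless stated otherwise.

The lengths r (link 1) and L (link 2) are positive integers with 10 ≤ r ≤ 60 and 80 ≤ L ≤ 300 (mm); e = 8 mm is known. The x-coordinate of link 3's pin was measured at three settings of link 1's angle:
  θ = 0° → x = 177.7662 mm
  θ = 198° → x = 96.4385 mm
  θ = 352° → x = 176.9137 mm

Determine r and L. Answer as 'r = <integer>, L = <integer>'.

constraint per measurement: (x − r cos θ)² + (r sin θ − e)² = L²
subtracting the θ₁ and θ₂ equations cancels the r² and L² terms:
r = (x₁² − x₂²) / (2[(x₁cos θ₁ + e sin θ₁) − (x₂cos θ₂ + e sin θ₂)]) = 41.0000 → r = 41
L² = (x₁ − r cos θ₁)² + (r sin θ₁ − e)² = 18768.9935 → L = 137.0000 → L = 137
check at θ₃=352°: x = 176.9137 (printed 176.9137) ✓

r = 41, L = 137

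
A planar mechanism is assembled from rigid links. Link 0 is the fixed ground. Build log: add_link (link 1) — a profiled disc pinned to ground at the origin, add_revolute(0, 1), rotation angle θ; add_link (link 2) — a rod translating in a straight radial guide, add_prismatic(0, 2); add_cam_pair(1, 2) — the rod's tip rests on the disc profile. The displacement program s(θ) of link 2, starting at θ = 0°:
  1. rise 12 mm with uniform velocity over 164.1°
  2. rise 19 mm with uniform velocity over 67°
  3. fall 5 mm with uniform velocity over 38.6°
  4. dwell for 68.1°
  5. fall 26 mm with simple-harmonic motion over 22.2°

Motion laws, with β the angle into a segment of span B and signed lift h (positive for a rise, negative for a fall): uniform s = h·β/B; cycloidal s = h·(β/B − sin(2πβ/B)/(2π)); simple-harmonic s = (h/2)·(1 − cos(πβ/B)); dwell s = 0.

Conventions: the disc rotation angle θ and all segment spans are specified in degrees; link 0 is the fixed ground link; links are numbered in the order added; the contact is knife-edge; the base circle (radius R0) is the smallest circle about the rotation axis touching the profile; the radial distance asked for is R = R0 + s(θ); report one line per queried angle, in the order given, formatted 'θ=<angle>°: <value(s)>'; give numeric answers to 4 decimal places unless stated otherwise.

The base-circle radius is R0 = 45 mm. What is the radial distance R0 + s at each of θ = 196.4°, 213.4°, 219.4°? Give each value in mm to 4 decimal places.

seg 1 [0°–164.1°] uniform, h=12: full span → s += 12 → s = 12.0000
seg 2 [164.1°–231.1°] uniform, h=19: θ=196.4° here. β=32.3, B=67. 19·32.3/67 = 9.1597 → s = 21.1597
seg 2 [164.1°–231.1°] uniform, h=19: θ=213.4° here. β=49.3, B=67. 19·49.3/67 = 13.9806 → s = 25.9806
seg 2 [164.1°–231.1°] uniform, h=19: θ=219.4° here. β=55.3, B=67. 19·55.3/67 = 15.6821 → s = 27.6821
θ=196.4°: R = R0 + s = 45 + 21.1597 = 66.1597
θ=213.4°: R = R0 + s = 45 + 25.9806 = 70.9806
θ=219.4°: R = R0 + s = 45 + 27.6821 = 72.6821

θ=196.4°: 66.1597
θ=213.4°: 70.9806
θ=219.4°: 72.6821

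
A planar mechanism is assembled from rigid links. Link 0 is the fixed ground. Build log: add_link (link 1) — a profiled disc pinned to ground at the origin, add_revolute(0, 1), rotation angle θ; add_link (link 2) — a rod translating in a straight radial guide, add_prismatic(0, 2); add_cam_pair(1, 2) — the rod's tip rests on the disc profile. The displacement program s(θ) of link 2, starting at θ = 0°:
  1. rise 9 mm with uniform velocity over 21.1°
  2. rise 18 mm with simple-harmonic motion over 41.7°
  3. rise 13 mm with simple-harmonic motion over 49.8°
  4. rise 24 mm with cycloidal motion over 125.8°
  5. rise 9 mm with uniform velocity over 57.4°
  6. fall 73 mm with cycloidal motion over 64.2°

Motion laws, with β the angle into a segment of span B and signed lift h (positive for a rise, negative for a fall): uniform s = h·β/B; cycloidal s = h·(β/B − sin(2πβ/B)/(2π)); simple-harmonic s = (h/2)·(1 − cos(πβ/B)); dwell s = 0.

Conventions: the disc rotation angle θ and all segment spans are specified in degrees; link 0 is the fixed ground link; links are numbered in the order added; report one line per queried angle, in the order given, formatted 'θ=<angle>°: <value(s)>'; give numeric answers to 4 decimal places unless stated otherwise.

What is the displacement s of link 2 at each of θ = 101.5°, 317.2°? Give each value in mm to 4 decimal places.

seg 1 [0°–21.1°] uniform, h=9: full span → s += 9 → s = 9.0000
seg 2 [21.1°–62.8°] simple-harmonic, h=18: full span → s += 18 → s = 27.0000
seg 3 [62.8°–112.6°] simple-harmonic, h=13: θ=101.5° here. β=38.7, B=49.8. 13/2·(1 − cos(π·0.7771)) = 11.4705 → s = 38.4705
seg 3 [62.8°–112.6°] simple-harmonic, h=13: full span → s += 13 → s = 40.0000
seg 4 [112.6°–238.4°] cycloidal, h=24: full span → s += 24 → s = 64.0000
seg 5 [238.4°–295.8°] uniform, h=9: full span → s += 9 → s = 73.0000
seg 6 [295.8°–360°] cycloidal, h=-73: θ=317.2° here. β=21.4, B=64.2. -73·(0.3333 − sin(2π·0.3333)/(2π)) = -14.2716 → s = 58.7284

θ=101.5°: 38.4705
θ=317.2°: 58.7284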